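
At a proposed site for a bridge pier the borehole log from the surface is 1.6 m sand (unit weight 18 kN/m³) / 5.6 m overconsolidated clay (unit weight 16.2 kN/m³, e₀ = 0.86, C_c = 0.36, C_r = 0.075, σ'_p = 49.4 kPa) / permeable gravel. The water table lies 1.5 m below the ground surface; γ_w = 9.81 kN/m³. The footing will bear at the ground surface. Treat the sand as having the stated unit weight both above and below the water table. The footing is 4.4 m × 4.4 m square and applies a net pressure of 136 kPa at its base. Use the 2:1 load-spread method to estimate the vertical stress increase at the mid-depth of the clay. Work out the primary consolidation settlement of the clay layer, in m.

Mid-depth of clay below the ground surface: z = 1.6 + 5.6/2 = 4.4 m.
Total vertical stress at mid-clay: σ_v = 18×1.6 + 16.2×2.8 = 74.16 kPa.
Pore pressure: u = 9.81×(4.4 − 1.5) = 28.449 kPa.
Initial effective stress: σ'_0 = σ_v − u = 74.16 − 28.449 = 45.711 kPa.
Stress increase at mid-clay by the 2:1 spreading method:
Δσ = qBL/((B+z)(L+z)) = 136×4.4×4.4/((4.4+4.4)(4.4+4.4)) = 34 kPa
Final effective stress: σ'_f = 45.711 + 34 = 79.711 kPa.
σ'_f = 79.711 > σ'_p = 49.4 kPa, so the stress path crosses the preconsolidation pressure — recompression up to σ'_p, then virgin compression beyond:
S_c = H/(1+e₀)·[C_r·log₁₀(σ'_p/σ'_0) + C_c·log₁₀(σ'_f/σ'_p)]
    = 5.6/1.86 × [0.075×log₁₀(49.4/45.711) + 0.36×log₁₀(79.711/49.4)]
    = 3.0108 × [0.002528 + 0.074805] = 0.2328 m

S_c ≈ 0.233 m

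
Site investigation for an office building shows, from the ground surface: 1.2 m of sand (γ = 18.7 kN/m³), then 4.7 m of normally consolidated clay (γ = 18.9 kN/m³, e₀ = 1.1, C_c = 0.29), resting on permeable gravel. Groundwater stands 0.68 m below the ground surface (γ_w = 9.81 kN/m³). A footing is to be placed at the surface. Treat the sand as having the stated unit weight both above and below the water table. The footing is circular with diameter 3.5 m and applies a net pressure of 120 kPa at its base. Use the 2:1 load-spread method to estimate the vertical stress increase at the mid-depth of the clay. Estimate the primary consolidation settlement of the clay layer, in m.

Mid-depth of clay below the ground surface: z = 1.2 + 4.7/2 = 3.55 m.
Total vertical stress at mid-clay: σ_v = 18.7×1.2 + 18.9×2.35 = 66.855 kPa.
Pore pressure: u = 9.81×(3.55 − 0.68) = 28.155 kPa.
Initial effective stress: σ'_0 = σ_v − u = 66.855 − 28.155 = 38.7 kPa.
Stress increase at mid-clay by the 2:1 spreading method:
Δσ ≈ qD²/(D+z)² = 120×3.5²/(3.5+3.55)² = 29.576 kPa
Final effective stress: σ'_f = σ'_0 + Δσ = 38.7 + 29.576 = 68.276 kPa.
Normally consolidated clay, so the full stress increment lies on the virgin compression line:
S_c = C_c·H/(1+e₀)·log₁₀(σ'_f/σ'_0) = 0.29×4.7/(1+1.1)×log₁₀(68.276/38.7)
    = 0.64905 × 0.24656 = 0.16 m

S_c ≈ 0.16 m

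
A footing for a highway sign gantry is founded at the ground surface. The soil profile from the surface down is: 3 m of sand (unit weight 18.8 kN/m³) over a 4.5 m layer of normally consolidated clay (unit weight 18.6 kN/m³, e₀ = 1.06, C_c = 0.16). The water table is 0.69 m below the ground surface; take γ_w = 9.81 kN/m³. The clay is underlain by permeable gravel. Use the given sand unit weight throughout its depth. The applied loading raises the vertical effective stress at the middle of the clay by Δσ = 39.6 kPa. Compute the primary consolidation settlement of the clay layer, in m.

Mid-depth of clay below the ground surface: z = 3 + 4.5/2 = 5.25 m.
Total vertical stress at mid-clay: σ_v = 18.8×3 + 18.6×2.25 = 98.25 kPa.
Pore pressure: u = 9.81×(5.25 − 0.69) = 44.734 kPa.
Initial effective stress: σ'_0 = σ_v − u = 98.25 − 44.734 = 53.516 kPa.
Final effective stress: σ'_f = σ'_0 + Δσ = 53.516 + 39.6 = 93.116 kPa.
Normally consolidated clay, so the full stress increment lies on the virgin compression line:
S_c = C_c·H/(1+e₀)·log₁₀(σ'_f/σ'_0) = 0.16×4.5/(1+1.06)×log₁₀(93.116/53.516)
    = 0.34951 × 0.24054 = 0.08407 m

S_c ≈ 0.0841 m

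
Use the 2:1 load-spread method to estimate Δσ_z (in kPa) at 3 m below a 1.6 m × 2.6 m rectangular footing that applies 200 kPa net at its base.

Δσ_z ≈ 32.3 kPa

By the 2:1 method the load spreads at 1 horizontal : 2 vertical, so at depth z the loaded area has grown by z in each plan dimension:
Δσ = qBL/((B+z)(L+z)) = 200×1.6×2.6/((1.6+3)(2.6+3)) = 32.298 kPa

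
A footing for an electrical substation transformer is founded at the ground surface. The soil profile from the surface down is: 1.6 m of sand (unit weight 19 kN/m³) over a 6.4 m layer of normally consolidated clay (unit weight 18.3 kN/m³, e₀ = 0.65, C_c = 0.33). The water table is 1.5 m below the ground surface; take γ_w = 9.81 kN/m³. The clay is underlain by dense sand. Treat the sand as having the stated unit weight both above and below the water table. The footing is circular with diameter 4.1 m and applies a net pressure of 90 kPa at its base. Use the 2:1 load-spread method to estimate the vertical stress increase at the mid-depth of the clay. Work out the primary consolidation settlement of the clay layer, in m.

Mid-depth of clay below the ground surface: z = 1.6 + 6.4/2 = 4.8 m.
Total vertical stress at mid-clay: σ_v = 19×1.6 + 18.3×3.2 = 88.96 kPa.
Pore pressure: u = 9.81×(4.8 − 1.5) = 32.373 kPa.
Initial effective stress: σ'_0 = σ_v − u = 88.96 − 32.373 = 56.587 kPa.
Stress increase at mid-clay by the 2:1 spreading method:
Δσ ≈ qD²/(D+z)² = 90×4.1²/(4.1+4.8)² = 19.1 kPa
Final effective stress: σ'_f = σ'_0 + Δσ = 56.587 + 19.1 = 75.687 kPa.
Normally consolidated clay, so the full stress increment lies on the virgin compression line:
S_c = C_c·H/(1+e₀)·log₁₀(σ'_f/σ'_0) = 0.33×6.4/(1+0.65)×log₁₀(75.687/56.587)
    = 1.28 × 0.1263 = 0.1617 m

S_c ≈ 0.162 m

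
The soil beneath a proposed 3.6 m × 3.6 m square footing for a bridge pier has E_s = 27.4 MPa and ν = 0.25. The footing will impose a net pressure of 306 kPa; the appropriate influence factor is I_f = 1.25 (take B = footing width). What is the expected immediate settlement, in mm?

Immediate (elastic) settlement: S_e = q·B·(1−ν²)/E_s · I_f.
E_s = 27.4 MPa = 27400 kPa.
S_e = 306 × 3.6 × (1 − 0.25²) / 27400 × 1.25
    = 306 × 3.6 × 0.9375 / 27400 × 1.25
    = 0.04711 m = 47.11 mm

S_e ≈ 47.1 mm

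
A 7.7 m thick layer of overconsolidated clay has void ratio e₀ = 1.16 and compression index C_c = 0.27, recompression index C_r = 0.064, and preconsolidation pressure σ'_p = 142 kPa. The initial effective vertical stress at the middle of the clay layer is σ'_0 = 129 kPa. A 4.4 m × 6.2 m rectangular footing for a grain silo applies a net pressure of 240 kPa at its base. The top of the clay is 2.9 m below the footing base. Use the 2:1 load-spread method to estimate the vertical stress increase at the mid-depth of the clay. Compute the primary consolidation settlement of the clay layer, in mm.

Mid-depth of clay below the footing base: z = 2.9 + 7.7/2 = 6.75 m.
Stress increase at mid-clay by the 2:1 spreading method:
Δσ = qBL/((B+z)(L+z)) = 240×4.4×6.2/((4.4+6.75)(6.2+6.75)) = 45.343 kPa
Final effective stress: σ'_f = 129 + 45.343 = 174.34 kPa.
σ'_f = 174.34 > σ'_p = 142 kPa, so the stress path crosses the preconsolidation pressure — recompression up to σ'_p, then virgin compression beyond:
S_c = H/(1+e₀)·[C_r·log₁₀(σ'_p/σ'_0) + C_c·log₁₀(σ'_f/σ'_p)]
    = 7.7/2.16 × [0.064×log₁₀(142/129) + 0.27×log₁₀(174.34/142)]
    = 3.5648 × [0.0026687 + 0.024059] = 0.09528 m

S_c ≈ 95.3 mm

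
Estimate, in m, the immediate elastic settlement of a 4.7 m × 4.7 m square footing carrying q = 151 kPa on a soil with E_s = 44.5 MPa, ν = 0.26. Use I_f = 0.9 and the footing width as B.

S_e ≈ 0.0134 m

Immediate (elastic) settlement: S_e = q·B·(1−ν²)/E_s · I_f.
E_s = 44.5 MPa = 44500 kPa.
S_e = 151 × 4.7 × (1 − 0.26²) / 44500 × 0.9
    = 151 × 4.7 × 0.9324 / 44500 × 0.9
    = 0.01338 m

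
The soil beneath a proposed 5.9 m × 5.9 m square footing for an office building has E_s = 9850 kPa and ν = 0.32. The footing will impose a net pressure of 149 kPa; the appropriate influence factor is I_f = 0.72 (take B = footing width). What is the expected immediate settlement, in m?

Immediate (elastic) settlement: S_e = q·B·(1−ν²)/E_s · I_f.
S_e = 149 × 5.9 × (1 − 0.32²) / 9850 × 0.72
    = 149 × 5.9 × 0.8976 / 9850 × 0.72
    = 0.05768 m

S_e ≈ 0.0577 m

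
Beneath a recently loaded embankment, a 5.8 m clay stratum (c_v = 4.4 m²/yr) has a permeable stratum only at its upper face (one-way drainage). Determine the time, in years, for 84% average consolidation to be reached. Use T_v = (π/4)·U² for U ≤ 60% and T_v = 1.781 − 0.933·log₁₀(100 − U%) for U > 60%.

Drainage path length: H_d = H = 5.8 m (single drainage).
U > 60%: T_v = 1.781 − 0.933·log₁₀(100 − 84) = 0.65756.
t = T_v·H_d²/c_v = 0.65756×5.8²/4.4 = 5.027 years.

t ≈ 5.03 years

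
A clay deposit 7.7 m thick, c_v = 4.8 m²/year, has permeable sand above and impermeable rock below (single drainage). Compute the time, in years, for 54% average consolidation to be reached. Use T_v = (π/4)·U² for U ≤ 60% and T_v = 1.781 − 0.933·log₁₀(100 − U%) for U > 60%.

Drainage path length: H_d = H = 7.7 m (single drainage).
U ≤ 60%: T_v = (π/4)·U² = (π/4)×0.54² = 0.22902.
t = T_v·H_d²/c_v = 0.22902×7.7²/4.8 = 2.829 years.

t ≈ 2.83 years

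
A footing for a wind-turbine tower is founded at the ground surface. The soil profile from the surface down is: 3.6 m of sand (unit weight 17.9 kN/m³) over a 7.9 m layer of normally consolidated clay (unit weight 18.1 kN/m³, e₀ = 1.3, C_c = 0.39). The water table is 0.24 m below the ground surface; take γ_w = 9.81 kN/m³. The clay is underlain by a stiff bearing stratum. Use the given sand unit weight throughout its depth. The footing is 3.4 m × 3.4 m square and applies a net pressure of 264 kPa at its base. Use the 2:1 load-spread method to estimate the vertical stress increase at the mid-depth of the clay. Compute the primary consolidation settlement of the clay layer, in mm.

S_c ≈ 194 mm

Mid-depth of clay below the ground surface: z = 3.6 + 7.9/2 = 7.55 m.
Total vertical stress at mid-clay: σ_v = 17.9×3.6 + 18.1×3.95 = 135.94 kPa.
Pore pressure: u = 9.81×(7.55 − 0.24) = 71.711 kPa.
Initial effective stress: σ'_0 = σ_v − u = 135.94 − 71.711 = 64.229 kPa.
Stress increase at mid-clay by the 2:1 spreading method:
Δσ = qBL/((B+z)(L+z)) = 264×3.4×3.4/((3.4+7.55)(3.4+7.55)) = 25.453 kPa
Final effective stress: σ'_f = σ'_0 + Δσ = 64.229 + 25.453 = 89.682 kPa.
Normally consolidated clay, so the full stress increment lies on the virgin compression line:
S_c = C_c·H/(1+e₀)·log₁₀(σ'_f/σ'_0) = 0.39×7.9/(1+1.3)×log₁₀(89.682/64.229)
    = 1.3396 × 0.14497 = 0.1942 m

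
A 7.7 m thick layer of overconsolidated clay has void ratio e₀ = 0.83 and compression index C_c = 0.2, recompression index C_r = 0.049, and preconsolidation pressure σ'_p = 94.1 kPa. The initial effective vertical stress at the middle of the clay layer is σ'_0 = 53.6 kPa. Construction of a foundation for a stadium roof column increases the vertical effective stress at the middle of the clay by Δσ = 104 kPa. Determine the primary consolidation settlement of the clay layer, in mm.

S_c ≈ 239 mm

Final effective stress: σ'_f = 53.6 + 104 = 157.6 kPa.
σ'_f = 157.6 > σ'_p = 94.1 kPa, so the stress path crosses the preconsolidation pressure — recompression up to σ'_p, then virgin compression beyond:
S_c = H/(1+e₀)·[C_r·log₁₀(σ'_p/σ'_0) + C_c·log₁₀(σ'_f/σ'_p)]
    = 7.7/1.83 × [0.049×log₁₀(94.1/53.6) + 0.2×log₁₀(157.6/94.1)]
    = 4.2077 × [0.011977 + 0.044793] = 0.2389 m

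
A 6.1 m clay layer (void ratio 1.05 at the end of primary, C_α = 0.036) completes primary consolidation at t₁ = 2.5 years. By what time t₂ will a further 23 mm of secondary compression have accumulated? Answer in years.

S_s = C_α·H/(1+e_p)·log₁₀(t₂/t₁) ⇒ log₁₀(t₂/t₁) = S_s·(1+e_p)/(C_α·H).
log₁₀(t₂/t₁) = 0.023 × (1+1.05) / (0.036×6.1) = 0.2147
t₂ = t₁ × 10^0.2147 = 2.5 × 1.639 = 4.099 years

t₂ ≈ 4.1 years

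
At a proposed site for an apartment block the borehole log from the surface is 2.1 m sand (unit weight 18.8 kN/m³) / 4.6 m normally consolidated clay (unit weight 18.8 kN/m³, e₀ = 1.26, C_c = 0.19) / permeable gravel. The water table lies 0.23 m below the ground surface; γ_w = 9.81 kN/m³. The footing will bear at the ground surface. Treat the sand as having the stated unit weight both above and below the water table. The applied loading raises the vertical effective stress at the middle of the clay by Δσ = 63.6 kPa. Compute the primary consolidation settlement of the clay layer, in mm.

S_c ≈ 155 mm

Mid-depth of clay below the ground surface: z = 2.1 + 4.6/2 = 4.4 m.
Total vertical stress at mid-clay: σ_v = 18.8×2.1 + 18.8×2.3 = 82.72 kPa.
Pore pressure: u = 9.81×(4.4 − 0.23) = 40.908 kPa.
Initial effective stress: σ'_0 = σ_v − u = 82.72 − 40.908 = 41.812 kPa.
Final effective stress: σ'_f = σ'_0 + Δσ = 41.812 + 63.6 = 105.41 kPa.
Normally consolidated clay, so the full stress increment lies on the virgin compression line:
S_c = C_c·H/(1+e₀)·log₁₀(σ'_f/σ'_0) = 0.19×4.6/(1+1.26)×log₁₀(105.41/41.812)
    = 0.38673 × 0.40158 = 0.1553 m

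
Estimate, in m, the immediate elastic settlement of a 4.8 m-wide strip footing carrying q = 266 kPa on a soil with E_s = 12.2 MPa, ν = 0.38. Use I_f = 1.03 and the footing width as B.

S_e ≈ 0.0922 m

Immediate (elastic) settlement: S_e = q·B·(1−ν²)/E_s · I_f.
E_s = 12.2 MPa = 12200 kPa.
S_e = 266 × 4.8 × (1 − 0.38²) / 12200 × 1.03
    = 266 × 4.8 × 0.8556 / 12200 × 1.03
    = 0.09223 m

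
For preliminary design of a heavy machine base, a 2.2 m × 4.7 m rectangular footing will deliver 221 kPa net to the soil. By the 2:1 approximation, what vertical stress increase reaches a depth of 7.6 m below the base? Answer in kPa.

By the 2:1 method the load spreads at 1 horizontal : 2 vertical, so at depth z the loaded area has grown by z in each plan dimension:
Δσ = qBL/((B+z)(L+z)) = 221×2.2×4.7/((2.2+7.6)(4.7+7.6)) = 18.958 kPa

Δσ_z ≈ 19 kPa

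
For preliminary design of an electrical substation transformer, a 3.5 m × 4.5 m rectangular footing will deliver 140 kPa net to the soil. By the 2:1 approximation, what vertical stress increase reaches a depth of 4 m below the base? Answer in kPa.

Δσ_z ≈ 34.6 kPa

By the 2:1 method the load spreads at 1 horizontal : 2 vertical, so at depth z the loaded area has grown by z in each plan dimension:
Δσ = qBL/((B+z)(L+z)) = 140×3.5×4.5/((3.5+4)(4.5+4)) = 34.588 kPa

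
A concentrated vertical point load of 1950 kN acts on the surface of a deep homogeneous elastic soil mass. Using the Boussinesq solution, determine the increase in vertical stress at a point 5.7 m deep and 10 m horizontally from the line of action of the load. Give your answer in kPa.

Boussinesq vertical stress below a point load on an elastic half-space:
Δσ_z = 3P/(2πz²) · [1 + (r/z)²]^(−5/2)
r/z = 10/5.7 = 1.7544; [1+(r/z)²]^(−5/2) = 0.029779.
Δσ_z = 3×1950/(2π×5.7²) × 0.029779 = 28.657 × 0.029779 = 0.8534 kPa

Δσ_z ≈ 0.853 kPa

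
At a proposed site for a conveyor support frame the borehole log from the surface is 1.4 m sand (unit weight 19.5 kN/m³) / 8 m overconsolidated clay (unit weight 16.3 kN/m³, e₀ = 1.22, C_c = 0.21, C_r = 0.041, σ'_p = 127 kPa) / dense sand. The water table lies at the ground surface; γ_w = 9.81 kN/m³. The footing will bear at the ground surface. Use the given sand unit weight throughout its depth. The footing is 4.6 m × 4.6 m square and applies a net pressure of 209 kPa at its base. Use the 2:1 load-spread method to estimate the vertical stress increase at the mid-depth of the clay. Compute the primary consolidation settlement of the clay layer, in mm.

S_c ≈ 48.2 mm

Mid-depth of clay below the ground surface: z = 1.4 + 8/2 = 5.4 m.
Total vertical stress at mid-clay: σ_v = 19.5×1.4 + 16.3×4 = 92.5 kPa.
Pore pressure: u = 9.81×(5.4 − 0) = 52.974 kPa.
Initial effective stress: σ'_0 = σ_v − u = 92.5 − 52.974 = 39.526 kPa.
Stress increase at mid-clay by the 2:1 spreading method:
Δσ = qBL/((B+z)(L+z)) = 209×4.6×4.6/((4.6+5.4)(4.6+5.4)) = 44.224 kPa
Final effective stress: σ'_f = 39.526 + 44.224 = 83.75 kPa.
σ'_f = 83.75 ≤ σ'_p = 127 kPa, so the clay remains overconsolidated and only the recompression index applies:
S_c = C_r·H/(1+e₀)·log₁₀(σ'_f/σ'_0) = 0.041×8/2.22×log₁₀(83.75/39.526)
    = 0.14775 × 0.3261 = 0.04818 m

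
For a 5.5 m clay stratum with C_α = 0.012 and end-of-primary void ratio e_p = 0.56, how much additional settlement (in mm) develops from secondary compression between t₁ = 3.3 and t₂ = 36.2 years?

S_s ≈ 44 mm

Secondary compression: S_s = C_α·H/(1+e_p)·log₁₀(t₂/t₁)
S_s = 0.012×5.5/(1+0.56)×log₁₀(36.2/3.3)
    = 0.04231 × 1.04 = 0.04401 m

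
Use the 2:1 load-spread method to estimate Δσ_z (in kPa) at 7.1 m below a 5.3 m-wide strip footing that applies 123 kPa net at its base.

Δσ_z ≈ 52.6 kPa

By the 2:1 method the load spreads at 1 horizontal : 2 vertical, so at depth z the loaded area has grown by z in each plan dimension:
Δσ = qB/(B+z) = 123×5.3/(5.3+7.1) = 52.573 kPa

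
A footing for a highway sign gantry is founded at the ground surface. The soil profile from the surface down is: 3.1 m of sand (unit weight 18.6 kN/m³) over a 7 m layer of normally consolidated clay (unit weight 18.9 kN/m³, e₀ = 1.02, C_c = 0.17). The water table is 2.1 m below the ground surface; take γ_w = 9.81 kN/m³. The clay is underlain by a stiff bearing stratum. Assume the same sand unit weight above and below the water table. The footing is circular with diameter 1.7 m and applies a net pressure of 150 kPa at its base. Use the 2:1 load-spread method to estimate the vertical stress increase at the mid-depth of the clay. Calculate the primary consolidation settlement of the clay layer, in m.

Mid-depth of clay below the ground surface: z = 3.1 + 7/2 = 6.6 m.
Total vertical stress at mid-clay: σ_v = 18.6×3.1 + 18.9×3.5 = 123.81 kPa.
Pore pressure: u = 9.81×(6.6 − 2.1) = 44.145 kPa.
Initial effective stress: σ'_0 = σ_v − u = 123.81 − 44.145 = 79.665 kPa.
Stress increase at mid-clay by the 2:1 spreading method:
Δσ ≈ qD²/(D+z)² = 150×1.7²/(1.7+6.6)² = 6.2926 kPa
Final effective stress: σ'_f = σ'_0 + Δσ = 79.665 + 6.2926 = 85.958 kPa.
Normally consolidated clay, so the full stress increment lies on the virgin compression line:
S_c = C_c·H/(1+e₀)·log₁₀(σ'_f/σ'_0) = 0.17×7/(1+1.02)×log₁₀(85.958/79.665)
    = 0.58911 × 0.033019 = 0.01945 m

S_c ≈ 0.0195 m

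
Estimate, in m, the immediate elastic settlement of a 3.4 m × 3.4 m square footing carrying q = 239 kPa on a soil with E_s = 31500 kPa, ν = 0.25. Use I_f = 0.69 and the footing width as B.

S_e ≈ 0.0167 m

Immediate (elastic) settlement: S_e = q·B·(1−ν²)/E_s · I_f.
S_e = 239 × 3.4 × (1 − 0.25²) / 31500 × 0.69
    = 239 × 3.4 × 0.9375 / 31500 × 0.69
    = 0.01669 m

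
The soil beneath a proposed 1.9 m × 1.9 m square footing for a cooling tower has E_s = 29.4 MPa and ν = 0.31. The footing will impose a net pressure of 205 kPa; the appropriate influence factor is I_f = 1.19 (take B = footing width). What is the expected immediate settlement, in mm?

S_e ≈ 14.3 mm

Immediate (elastic) settlement: S_e = q·B·(1−ν²)/E_s · I_f.
E_s = 29.4 MPa = 29400 kPa.
S_e = 205 × 1.9 × (1 − 0.31²) / 29400 × 1.19
    = 205 × 1.9 × 0.9039 / 29400 × 1.19
    = 0.01425 m = 14.25 mm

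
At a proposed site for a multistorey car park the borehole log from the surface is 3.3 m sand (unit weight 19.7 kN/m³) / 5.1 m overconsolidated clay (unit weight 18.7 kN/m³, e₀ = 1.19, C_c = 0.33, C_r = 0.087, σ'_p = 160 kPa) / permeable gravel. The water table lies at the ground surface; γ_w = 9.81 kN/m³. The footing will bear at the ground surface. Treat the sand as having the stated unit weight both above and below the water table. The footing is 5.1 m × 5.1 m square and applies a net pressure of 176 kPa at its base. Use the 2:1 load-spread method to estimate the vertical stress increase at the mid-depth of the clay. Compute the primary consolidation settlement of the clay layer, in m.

Mid-depth of clay below the ground surface: z = 3.3 + 5.1/2 = 5.85 m.
Total vertical stress at mid-clay: σ_v = 19.7×3.3 + 18.7×2.55 = 112.69 kPa.
Pore pressure: u = 9.81×(5.85 − 0) = 57.389 kPa.
Initial effective stress: σ'_0 = σ_v − u = 112.69 − 57.389 = 55.301 kPa.
Stress increase at mid-clay by the 2:1 spreading method:
Δσ = qBL/((B+z)(L+z)) = 176×5.1×5.1/((5.1+5.85)(5.1+5.85)) = 38.179 kPa
Final effective stress: σ'_f = 55.301 + 38.179 = 93.48 kPa.
σ'_f = 93.48 ≤ σ'_p = 160 kPa, so the clay remains overconsolidated and only the recompression index applies:
S_c = C_r·H/(1+e₀)·log₁₀(σ'_f/σ'_0) = 0.087×5.1/2.19×log₁₀(93.48/55.301)
    = 0.20261 × 0.22799 = 0.04619 m

S_c ≈ 0.0462 m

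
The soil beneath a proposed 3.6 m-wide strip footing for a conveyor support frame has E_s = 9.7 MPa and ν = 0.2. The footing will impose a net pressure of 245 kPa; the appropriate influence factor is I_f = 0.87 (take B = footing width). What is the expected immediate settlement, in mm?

S_e ≈ 75.9 mm

Immediate (elastic) settlement: S_e = q·B·(1−ν²)/E_s · I_f.
E_s = 9.7 MPa = 9700 kPa.
S_e = 245 × 3.6 × (1 − 0.2²) / 9700 × 0.87
    = 245 × 3.6 × 0.96 / 9700 × 0.87
    = 0.07594 m = 75.94 mm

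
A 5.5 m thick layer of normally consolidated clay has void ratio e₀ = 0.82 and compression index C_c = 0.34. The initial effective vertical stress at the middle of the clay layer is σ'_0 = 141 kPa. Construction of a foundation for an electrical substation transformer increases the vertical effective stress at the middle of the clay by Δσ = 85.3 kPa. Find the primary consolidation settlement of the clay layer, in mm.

S_c ≈ 211 mm

Final effective stress: σ'_f = σ'_0 + Δσ = 141 + 85.3 = 226.3 kPa.
Normally consolidated clay, so the full stress increment lies on the virgin compression line:
S_c = C_c·H/(1+e₀)·log₁₀(σ'_f/σ'_0) = 0.34×5.5/(1+0.82)×log₁₀(226.3/141)
    = 1.0275 × 0.20547 = 0.2111 m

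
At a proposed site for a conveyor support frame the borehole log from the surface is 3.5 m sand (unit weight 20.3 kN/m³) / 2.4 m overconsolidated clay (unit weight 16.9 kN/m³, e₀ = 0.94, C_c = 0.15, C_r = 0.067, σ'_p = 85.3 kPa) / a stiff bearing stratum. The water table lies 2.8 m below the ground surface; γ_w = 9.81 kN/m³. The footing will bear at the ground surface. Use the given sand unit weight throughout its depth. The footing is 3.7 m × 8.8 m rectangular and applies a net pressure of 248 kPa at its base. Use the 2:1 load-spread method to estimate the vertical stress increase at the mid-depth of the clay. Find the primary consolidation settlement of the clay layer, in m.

Mid-depth of clay below the ground surface: z = 3.5 + 2.4/2 = 4.7 m.
Total vertical stress at mid-clay: σ_v = 20.3×3.5 + 16.9×1.2 = 91.33 kPa.
Pore pressure: u = 9.81×(4.7 − 2.8) = 18.639 kPa.
Initial effective stress: σ'_0 = σ_v − u = 91.33 − 18.639 = 72.691 kPa.
Stress increase at mid-clay by the 2:1 spreading method:
Δσ = qBL/((B+z)(L+z)) = 248×3.7×8.8/((3.7+4.7)(8.8+4.7)) = 71.207 kPa
Final effective stress: σ'_f = 72.691 + 71.207 = 143.9 kPa.
σ'_f = 143.9 > σ'_p = 85.3 kPa, so the stress path crosses the preconsolidation pressure — recompression up to σ'_p, then virgin compression beyond:
S_c = H/(1+e₀)·[C_r·log₁₀(σ'_p/σ'_0) + C_c·log₁₀(σ'_f/σ'_p)]
    = 2.4/1.94 × [0.067×log₁₀(85.3/72.691) + 0.15×log₁₀(143.9/85.3)]
    = 1.2371 × [0.0046544 + 0.034067] = 0.0479 m

S_c ≈ 0.0479 m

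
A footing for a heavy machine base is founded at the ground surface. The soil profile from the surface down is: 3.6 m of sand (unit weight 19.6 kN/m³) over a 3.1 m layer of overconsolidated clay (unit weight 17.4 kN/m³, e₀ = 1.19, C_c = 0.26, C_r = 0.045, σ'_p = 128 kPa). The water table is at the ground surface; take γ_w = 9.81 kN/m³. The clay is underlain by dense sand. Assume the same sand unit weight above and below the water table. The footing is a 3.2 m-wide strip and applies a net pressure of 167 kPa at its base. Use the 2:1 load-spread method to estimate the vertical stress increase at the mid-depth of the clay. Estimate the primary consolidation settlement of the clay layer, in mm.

S_c ≈ 23.8 mm

Mid-depth of clay below the ground surface: z = 3.6 + 3.1/2 = 5.15 m.
Total vertical stress at mid-clay: σ_v = 19.6×3.6 + 17.4×1.55 = 97.53 kPa.
Pore pressure: u = 9.81×(5.15 − 0) = 50.522 kPa.
Initial effective stress: σ'_0 = σ_v − u = 97.53 − 50.522 = 47.008 kPa.
Stress increase at mid-clay by the 2:1 spreading method:
Δσ = qB/(B+z) = 167×3.2/(3.2+5.15) = 64 kPa
Final effective stress: σ'_f = 47.008 + 64 = 111.01 kPa.
σ'_f = 111.01 ≤ σ'_p = 128 kPa, so the clay remains overconsolidated and only the recompression index applies:
S_c = C_r·H/(1+e₀)·log₁₀(σ'_f/σ'_0) = 0.045×3.1/2.19×log₁₀(111.01/47.008)
    = 0.063697 × 0.37319 = 0.02377 m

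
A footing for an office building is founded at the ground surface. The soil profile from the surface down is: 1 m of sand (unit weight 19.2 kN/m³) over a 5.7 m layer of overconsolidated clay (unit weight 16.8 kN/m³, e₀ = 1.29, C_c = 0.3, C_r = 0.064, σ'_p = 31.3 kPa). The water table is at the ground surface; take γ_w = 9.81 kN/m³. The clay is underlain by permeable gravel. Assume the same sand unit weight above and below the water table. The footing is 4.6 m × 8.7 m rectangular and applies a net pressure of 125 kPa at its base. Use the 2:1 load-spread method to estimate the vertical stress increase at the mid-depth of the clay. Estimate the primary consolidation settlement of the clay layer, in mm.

S_c ≈ 294 mm

Mid-depth of clay below the ground surface: z = 1 + 5.7/2 = 3.85 m.
Total vertical stress at mid-clay: σ_v = 19.2×1 + 16.8×2.85 = 67.08 kPa.
Pore pressure: u = 9.81×(3.85 − 0) = 37.769 kPa.
Initial effective stress: σ'_0 = σ_v − u = 67.08 − 37.769 = 29.311 kPa.
Stress increase at mid-clay by the 2:1 spreading method:
Δσ = qBL/((B+z)(L+z)) = 125×4.6×8.7/((4.6+3.85)(8.7+3.85)) = 47.172 kPa
Final effective stress: σ'_f = 29.311 + 47.172 = 76.483 kPa.
σ'_f = 76.483 > σ'_p = 31.3 kPa, so the stress path crosses the preconsolidation pressure — recompression up to σ'_p, then virgin compression beyond:
S_c = H/(1+e₀)·[C_r·log₁₀(σ'_p/σ'_0) + C_c·log₁₀(σ'_f/σ'_p)]
    = 5.7/2.29 × [0.064×log₁₀(31.3/29.311) + 0.3×log₁₀(76.483/31.3)]
    = 2.4891 × [0.0018249 + 0.11641] = 0.2943 m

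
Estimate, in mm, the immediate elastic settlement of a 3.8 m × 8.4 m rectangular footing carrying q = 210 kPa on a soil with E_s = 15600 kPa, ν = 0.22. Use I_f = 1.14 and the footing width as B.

Immediate (elastic) settlement: S_e = q·B·(1−ν²)/E_s · I_f.
S_e = 210 × 3.8 × (1 − 0.22²) / 15600 × 1.14
    = 210 × 3.8 × 0.9516 / 15600 × 1.14
    = 0.05549 m = 55.49 mm

S_e ≈ 55.5 mm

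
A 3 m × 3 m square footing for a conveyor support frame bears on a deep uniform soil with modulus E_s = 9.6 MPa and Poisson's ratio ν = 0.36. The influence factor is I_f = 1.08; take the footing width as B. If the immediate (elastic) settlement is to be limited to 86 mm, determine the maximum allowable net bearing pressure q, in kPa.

E_s = 9.6 MPa = 9600 kPa.
S_e = q·B·(1−ν²)/E_s · I_f  ⇒  q = S_e·E_s / (B·(1−ν²)·I_f).
q = 0.086 × 9600 / (3 × 0.8704 × 1.08) = 292.8 kPa

q ≈ 293 kPa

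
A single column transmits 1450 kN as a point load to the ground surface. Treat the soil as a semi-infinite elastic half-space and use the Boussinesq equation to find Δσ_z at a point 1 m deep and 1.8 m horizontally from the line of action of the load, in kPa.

Δσ_z ≈ 18.7 kPa

Boussinesq vertical stress below a point load on an elastic half-space:
Δσ_z = 3P/(2πz²) · [1 + (r/z)²]^(−5/2)
r/z = 1.8/1 = 1.8; [1+(r/z)²]^(−5/2) = 0.027014.
Δσ_z = 3×1450/(2π×1²) × 0.027014 = 692.32 × 0.027014 = 18.7 kPa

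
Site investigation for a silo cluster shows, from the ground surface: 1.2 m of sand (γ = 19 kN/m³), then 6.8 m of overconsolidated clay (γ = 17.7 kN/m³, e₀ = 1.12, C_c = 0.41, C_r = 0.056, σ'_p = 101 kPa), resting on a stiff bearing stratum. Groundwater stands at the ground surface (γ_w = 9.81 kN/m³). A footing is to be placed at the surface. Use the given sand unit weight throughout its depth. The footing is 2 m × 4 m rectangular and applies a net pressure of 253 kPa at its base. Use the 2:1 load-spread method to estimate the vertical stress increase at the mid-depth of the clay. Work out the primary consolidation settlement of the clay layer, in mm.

Mid-depth of clay below the ground surface: z = 1.2 + 6.8/2 = 4.6 m.
Total vertical stress at mid-clay: σ_v = 19×1.2 + 17.7×3.4 = 82.98 kPa.
Pore pressure: u = 9.81×(4.6 − 0) = 45.126 kPa.
Initial effective stress: σ'_0 = σ_v − u = 82.98 − 45.126 = 37.854 kPa.
Stress increase at mid-clay by the 2:1 spreading method:
Δσ = qBL/((B+z)(L+z)) = 253×2×4/((2+4.6)(4+4.6)) = 35.659 kPa
Final effective stress: σ'_f = 37.854 + 35.659 = 73.513 kPa.
σ'_f = 73.513 ≤ σ'_p = 101 kPa, so the clay remains overconsolidated and only the recompression index applies:
S_c = C_r·H/(1+e₀)·log₁₀(σ'_f/σ'_0) = 0.056×6.8/2.12×log₁₀(73.513/37.854)
    = 0.17962 × 0.28825 = 0.05178 m

S_c ≈ 51.8 mm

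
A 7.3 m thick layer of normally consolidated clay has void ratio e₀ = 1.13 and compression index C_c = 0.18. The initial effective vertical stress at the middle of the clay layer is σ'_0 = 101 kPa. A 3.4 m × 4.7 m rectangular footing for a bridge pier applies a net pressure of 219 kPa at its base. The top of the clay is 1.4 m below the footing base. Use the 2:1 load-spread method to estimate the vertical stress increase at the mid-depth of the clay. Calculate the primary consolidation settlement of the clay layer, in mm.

S_c ≈ 94.1 mm

Mid-depth of clay below the footing base: z = 1.4 + 7.3/2 = 5.05 m.
Stress increase at mid-clay by the 2:1 spreading method:
Δσ = qBL/((B+z)(L+z)) = 219×3.4×4.7/((3.4+5.05)(4.7+5.05)) = 42.478 kPa
Final effective stress: σ'_f = σ'_0 + Δσ = 101 + 42.478 = 143.48 kPa.
Normally consolidated clay, so the full stress increment lies on the virgin compression line:
S_c = C_c·H/(1+e₀)·log₁₀(σ'_f/σ'_0) = 0.18×7.3/(1+1.13)×log₁₀(143.48/101)
    = 0.6169 × 0.15247 = 0.09406 m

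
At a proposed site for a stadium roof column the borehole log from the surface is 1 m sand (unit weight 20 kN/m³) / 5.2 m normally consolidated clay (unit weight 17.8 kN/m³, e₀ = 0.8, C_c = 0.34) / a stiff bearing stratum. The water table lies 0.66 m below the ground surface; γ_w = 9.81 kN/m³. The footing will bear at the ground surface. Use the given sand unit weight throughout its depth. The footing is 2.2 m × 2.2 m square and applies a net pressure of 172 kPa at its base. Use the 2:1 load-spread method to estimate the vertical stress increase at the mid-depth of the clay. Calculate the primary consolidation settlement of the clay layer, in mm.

Mid-depth of clay below the ground surface: z = 1 + 5.2/2 = 3.6 m.
Total vertical stress at mid-clay: σ_v = 20×1 + 17.8×2.6 = 66.28 kPa.
Pore pressure: u = 9.81×(3.6 − 0.66) = 28.841 kPa.
Initial effective stress: σ'_0 = σ_v − u = 66.28 − 28.841 = 37.439 kPa.
Stress increase at mid-clay by the 2:1 spreading method:
Δσ = qBL/((B+z)(L+z)) = 172×2.2×2.2/((2.2+3.6)(2.2+3.6)) = 24.747 kPa
Final effective stress: σ'_f = σ'_0 + Δσ = 37.439 + 24.747 = 62.186 kPa.
Normally consolidated clay, so the full stress increment lies on the virgin compression line:
S_c = C_c·H/(1+e₀)·log₁₀(σ'_f/σ'_0) = 0.34×5.2/(1+0.8)×log₁₀(62.186/37.439)
    = 0.98222 × 0.22037 = 0.2165 m

S_c ≈ 216 mm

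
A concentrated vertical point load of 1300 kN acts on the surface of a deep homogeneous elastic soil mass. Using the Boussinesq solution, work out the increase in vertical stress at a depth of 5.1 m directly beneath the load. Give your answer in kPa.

Δσ_z ≈ 23.9 kPa

Boussinesq vertical stress below a point load on an elastic half-space:
Δσ_z = 3P/(2πz²) · [1 + (r/z)²]^(−5/2)
r/z = 0/5.1 = 0; [1+(r/z)²]^(−5/2) = 1.
Δσ_z = 3×1300/(2π×5.1²) × 1 = 23.864 × 1 = 23.86 kPa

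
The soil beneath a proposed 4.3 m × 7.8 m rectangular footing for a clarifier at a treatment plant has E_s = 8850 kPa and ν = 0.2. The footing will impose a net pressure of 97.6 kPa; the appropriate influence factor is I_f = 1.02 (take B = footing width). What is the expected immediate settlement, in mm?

Immediate (elastic) settlement: S_e = q·B·(1−ν²)/E_s · I_f.
S_e = 97.6 × 4.3 × (1 − 0.2²) / 8850 × 1.02
    = 97.6 × 4.3 × 0.96 / 8850 × 1.02
    = 0.04644 m = 46.44 mm

S_e ≈ 46.4 mm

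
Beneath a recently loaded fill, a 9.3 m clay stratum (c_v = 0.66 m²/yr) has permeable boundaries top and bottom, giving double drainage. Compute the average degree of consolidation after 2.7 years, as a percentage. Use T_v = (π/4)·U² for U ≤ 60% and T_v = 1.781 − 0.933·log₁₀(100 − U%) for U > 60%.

Drainage path length: H_d = H/2 = 4.65 m (double drainage).
T_v = c_v·t/H_d² = 0.66×2.7/4.65² = 0.082414.
T_v = 0.082414 corresponds to the U ≤ 60% branch:
U = √(4T_v/π) = 0.3239

U ≈ 32.4 %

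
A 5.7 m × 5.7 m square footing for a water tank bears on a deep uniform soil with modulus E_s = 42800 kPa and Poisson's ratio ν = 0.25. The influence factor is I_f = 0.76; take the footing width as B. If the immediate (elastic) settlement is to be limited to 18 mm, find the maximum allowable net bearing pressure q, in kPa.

q ≈ 190 kPa

S_e = q·B·(1−ν²)/E_s · I_f  ⇒  q = S_e·E_s / (B·(1−ν²)·I_f).
q = 0.018 × 42800 / (5.7 × 0.9375 × 0.76) = 189.7 kPa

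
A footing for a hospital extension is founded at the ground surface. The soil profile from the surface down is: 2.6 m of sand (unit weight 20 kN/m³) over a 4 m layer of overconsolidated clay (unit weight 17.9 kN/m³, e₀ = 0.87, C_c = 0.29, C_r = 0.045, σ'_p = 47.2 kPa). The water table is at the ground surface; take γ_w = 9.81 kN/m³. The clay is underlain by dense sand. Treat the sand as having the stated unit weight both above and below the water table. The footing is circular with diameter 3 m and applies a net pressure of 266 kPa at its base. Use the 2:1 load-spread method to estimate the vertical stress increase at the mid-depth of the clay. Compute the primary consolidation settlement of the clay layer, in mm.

Mid-depth of clay below the ground surface: z = 2.6 + 4/2 = 4.6 m.
Total vertical stress at mid-clay: σ_v = 20×2.6 + 17.9×2 = 87.8 kPa.
Pore pressure: u = 9.81×(4.6 − 0) = 45.126 kPa.
Initial effective stress: σ'_0 = σ_v − u = 87.8 − 45.126 = 42.674 kPa.
Stress increase at mid-clay by the 2:1 spreading method:
Δσ ≈ qD²/(D+z)² = 266×3²/(3+4.6)² = 41.447 kPa
Final effective stress: σ'_f = 42.674 + 41.447 = 84.121 kPa.
σ'_f = 84.121 > σ'_p = 47.2 kPa, so the stress path crosses the preconsolidation pressure — recompression up to σ'_p, then virgin compression beyond:
S_c = H/(1+e₀)·[C_r·log₁₀(σ'_p/σ'_0) + C_c·log₁₀(σ'_f/σ'_p)]
    = 4/1.87 × [0.045×log₁₀(47.2/42.674) + 0.29×log₁₀(84.121/47.2)]
    = 2.139 × [0.00197 + 0.072779] = 0.1599 m

S_c ≈ 160 mm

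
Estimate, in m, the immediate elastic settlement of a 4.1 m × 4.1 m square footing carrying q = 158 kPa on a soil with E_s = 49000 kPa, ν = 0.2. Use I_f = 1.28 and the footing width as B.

Immediate (elastic) settlement: S_e = q·B·(1−ν²)/E_s · I_f.
S_e = 158 × 4.1 × (1 − 0.2²) / 49000 × 1.28
    = 158 × 4.1 × 0.96 / 49000 × 1.28
    = 0.01625 m

S_e ≈ 0.0162 m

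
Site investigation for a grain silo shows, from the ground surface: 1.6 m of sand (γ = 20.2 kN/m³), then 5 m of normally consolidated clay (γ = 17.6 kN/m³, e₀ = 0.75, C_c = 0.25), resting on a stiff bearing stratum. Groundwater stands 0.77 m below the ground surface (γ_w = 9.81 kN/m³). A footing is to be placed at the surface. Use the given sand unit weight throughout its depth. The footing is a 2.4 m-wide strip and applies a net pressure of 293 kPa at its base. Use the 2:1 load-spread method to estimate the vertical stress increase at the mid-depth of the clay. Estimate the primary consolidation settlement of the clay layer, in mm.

Mid-depth of clay below the ground surface: z = 1.6 + 5/2 = 4.1 m.
Total vertical stress at mid-clay: σ_v = 20.2×1.6 + 17.6×2.5 = 76.32 kPa.
Pore pressure: u = 9.81×(4.1 − 0.77) = 32.667 kPa.
Initial effective stress: σ'_0 = σ_v − u = 76.32 − 32.667 = 43.653 kPa.
Stress increase at mid-clay by the 2:1 spreading method:
Δσ = qB/(B+z) = 293×2.4/(2.4+4.1) = 108.18 kPa
Final effective stress: σ'_f = σ'_0 + Δσ = 43.653 + 108.18 = 151.83 kPa.
Normally consolidated clay, so the full stress increment lies on the virgin compression line:
S_c = C_c·H/(1+e₀)·log₁₀(σ'_f/σ'_0) = 0.25×5/(1+0.75)×log₁₀(151.83/43.653)
    = 0.71429 × 0.54134 = 0.3867 m

S_c ≈ 387 mm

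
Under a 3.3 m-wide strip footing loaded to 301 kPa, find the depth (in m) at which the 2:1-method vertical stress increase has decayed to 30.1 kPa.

z ≈ 29.7 m

2:1 spreading — at depth z the loaded area has grown by z in each plan dimension:
qB/(B+z) = Δσ_z ⇒ z = qB/Δσ_z − B = 301×3.3/30.1 − 3.3 = 29.7 m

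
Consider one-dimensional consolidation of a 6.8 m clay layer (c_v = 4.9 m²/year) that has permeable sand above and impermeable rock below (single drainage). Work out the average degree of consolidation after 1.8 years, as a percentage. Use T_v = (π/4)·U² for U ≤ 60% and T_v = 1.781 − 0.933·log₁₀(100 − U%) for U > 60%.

Drainage path length: H_d = H = 6.8 m (single drainage).
T_v = c_v·t/H_d² = 4.9×1.8/6.8² = 0.19074.
T_v = 0.19074 corresponds to the U ≤ 60% branch:
U = √(4T_v/π) = 0.4928

U ≈ 49.3 %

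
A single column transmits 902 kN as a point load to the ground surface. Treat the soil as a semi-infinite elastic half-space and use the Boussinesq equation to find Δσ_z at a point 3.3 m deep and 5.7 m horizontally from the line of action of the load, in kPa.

Δσ_z ≈ 1.25 kPa

Boussinesq vertical stress below a point load on an elastic half-space:
Δσ_z = 3P/(2πz²) · [1 + (r/z)²]^(−5/2)
r/z = 5.7/3.3 = 1.7273; [1+(r/z)²]^(−5/2) = 0.031575.
Δσ_z = 3×902/(2π×3.3²) × 0.031575 = 39.548 × 0.031575 = 1.249 kPa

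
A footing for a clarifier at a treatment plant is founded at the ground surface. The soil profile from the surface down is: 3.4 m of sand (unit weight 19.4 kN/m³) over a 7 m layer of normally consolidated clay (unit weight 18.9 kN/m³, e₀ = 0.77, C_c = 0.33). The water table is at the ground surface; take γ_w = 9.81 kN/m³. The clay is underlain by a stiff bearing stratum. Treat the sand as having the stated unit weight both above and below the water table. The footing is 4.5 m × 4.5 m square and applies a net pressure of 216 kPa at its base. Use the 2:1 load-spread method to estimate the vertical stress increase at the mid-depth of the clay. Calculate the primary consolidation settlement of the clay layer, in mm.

Mid-depth of clay below the ground surface: z = 3.4 + 7/2 = 6.9 m.
Total vertical stress at mid-clay: σ_v = 19.4×3.4 + 18.9×3.5 = 132.11 kPa.
Pore pressure: u = 9.81×(6.9 − 0) = 67.689 kPa.
Initial effective stress: σ'_0 = σ_v − u = 132.11 − 67.689 = 64.421 kPa.
Stress increase at mid-clay by the 2:1 spreading method:
Δσ = qBL/((B+z)(L+z)) = 216×4.5×4.5/((4.5+6.9)(4.5+6.9)) = 33.657 kPa
Final effective stress: σ'_f = σ'_0 + Δσ = 64.421 + 33.657 = 98.078 kPa.
Normally consolidated clay, so the full stress increment lies on the virgin compression line:
S_c = C_c·H/(1+e₀)·log₁₀(σ'_f/σ'_0) = 0.33×7/(1+0.77)×log₁₀(98.078/64.421)
    = 1.3051 × 0.18254 = 0.2382 m

S_c ≈ 238 mm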